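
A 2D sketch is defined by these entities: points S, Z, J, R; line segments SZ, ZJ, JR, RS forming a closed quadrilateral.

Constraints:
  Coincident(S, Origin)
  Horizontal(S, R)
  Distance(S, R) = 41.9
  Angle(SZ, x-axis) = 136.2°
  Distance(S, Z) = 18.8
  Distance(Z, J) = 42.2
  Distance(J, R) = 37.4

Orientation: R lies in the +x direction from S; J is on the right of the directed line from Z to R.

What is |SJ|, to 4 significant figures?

23.95

Checks: |ZJ| = 42.20 ✓; |JR| = 37.40 ✓.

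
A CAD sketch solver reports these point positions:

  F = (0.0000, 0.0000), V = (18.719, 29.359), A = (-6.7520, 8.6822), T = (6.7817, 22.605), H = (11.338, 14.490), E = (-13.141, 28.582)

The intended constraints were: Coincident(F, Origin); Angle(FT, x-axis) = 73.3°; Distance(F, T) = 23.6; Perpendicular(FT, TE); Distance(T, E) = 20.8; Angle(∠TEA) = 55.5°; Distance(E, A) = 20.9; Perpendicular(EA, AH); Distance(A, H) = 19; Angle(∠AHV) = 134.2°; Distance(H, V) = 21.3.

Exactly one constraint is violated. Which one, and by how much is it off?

Distance(H, V) = 21.3 — off by 4.70.

F = (0.00, 0.00) ✓; FT at 73.30° ✓; |FT| = 23.60 ✓; ∠(FT, TE) = 90.00° ✓; |TE| = 20.80 ✓; ∠TEA = 55.50° ✓; |EA| = 20.90 ✓; ∠(EA, AH) = 90.00° ✓; |AH| = 19.00 ✓; ∠AHV = 134.2° ✓; |HV| = 16.60 ✗.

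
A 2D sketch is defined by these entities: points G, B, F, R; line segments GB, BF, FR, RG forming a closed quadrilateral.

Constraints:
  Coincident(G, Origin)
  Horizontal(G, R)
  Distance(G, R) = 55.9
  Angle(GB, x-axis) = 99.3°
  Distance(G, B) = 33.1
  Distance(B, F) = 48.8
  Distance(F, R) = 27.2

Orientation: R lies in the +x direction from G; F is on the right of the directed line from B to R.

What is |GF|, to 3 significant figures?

28.9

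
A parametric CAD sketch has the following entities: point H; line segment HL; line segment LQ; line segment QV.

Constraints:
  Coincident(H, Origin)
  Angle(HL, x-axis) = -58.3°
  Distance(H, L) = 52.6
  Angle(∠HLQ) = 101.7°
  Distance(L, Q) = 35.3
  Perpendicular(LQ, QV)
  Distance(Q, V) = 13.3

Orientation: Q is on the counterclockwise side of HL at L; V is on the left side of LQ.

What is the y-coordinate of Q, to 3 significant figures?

-32.7

H is at the origin; HL runs at -58.3° with length 52.6, so L = 52.6·(cos -58.3°, sin -58.3°) = (27.6, -44.8). ∠HLQ = 101.7°, so LQ runs at -58.3° + (180° − 101.7°) = 20.0° from the x-axis; with |LQ| = 35.3, Q = L + 35.3·(cos 20.0°, sin 20.0°) = (60.8, -32.7). So Q.y = -32.7.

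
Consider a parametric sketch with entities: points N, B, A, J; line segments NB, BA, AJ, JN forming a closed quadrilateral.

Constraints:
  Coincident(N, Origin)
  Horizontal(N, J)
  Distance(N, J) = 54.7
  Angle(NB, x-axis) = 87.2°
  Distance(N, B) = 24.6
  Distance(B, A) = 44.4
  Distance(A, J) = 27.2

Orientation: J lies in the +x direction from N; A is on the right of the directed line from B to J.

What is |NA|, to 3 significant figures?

30.9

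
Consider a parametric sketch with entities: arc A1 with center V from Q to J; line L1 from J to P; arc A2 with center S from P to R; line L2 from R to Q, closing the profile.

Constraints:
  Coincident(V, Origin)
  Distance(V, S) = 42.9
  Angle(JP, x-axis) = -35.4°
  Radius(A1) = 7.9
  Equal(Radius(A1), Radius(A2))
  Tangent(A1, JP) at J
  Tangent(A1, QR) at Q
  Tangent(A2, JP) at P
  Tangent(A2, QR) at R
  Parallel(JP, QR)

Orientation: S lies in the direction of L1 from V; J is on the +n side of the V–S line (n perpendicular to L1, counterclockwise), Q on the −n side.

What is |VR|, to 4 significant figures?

43.62

The slot axis is L1's direction at -35.4°, so u = (cos -35.4°, sin -35.4°) = (0.8151, -0.5793) and n = (−sin -35.4°, cos -35.4°) = (0.5793, 0.8151). V is at the origin and S lies 42.9 along u from V, so S = 42.9·u = (34.97, -24.85). Tangency of A1 to both parallel lines with radius 7.9 puts J and Q at V ± 7.9·n: J = (4.576, 6.440), Q = (-4.576, -6.440). Equal radii place P and R the same way about S: P = S + 7.9·n = (39.55, -18.41), R = S − 7.9·n = (30.39, -31.29). Then |VR| = |R − V| = 43.62.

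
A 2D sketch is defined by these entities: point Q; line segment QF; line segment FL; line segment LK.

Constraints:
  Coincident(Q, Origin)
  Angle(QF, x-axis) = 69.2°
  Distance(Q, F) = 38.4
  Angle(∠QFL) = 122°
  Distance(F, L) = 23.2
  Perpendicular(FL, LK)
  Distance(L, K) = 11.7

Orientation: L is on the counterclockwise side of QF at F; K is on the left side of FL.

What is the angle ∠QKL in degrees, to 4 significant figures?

115.6°

∠QFL = 122.0°, so FL runs at 69.2° + (180° − 122.0°) = 127.2° from the x-axis; with |FL| = 23.2, L = F + 23.2·(cos 127.2°, sin 127.2°) = (-0.3906, 54.38). The perpendicularity gives LK at right angles to FL; with |LK| = 11.7 on the left of FL, K = L + 11.7·(-0.7965, -0.6046) = (-9.710, 47.30). Then cos ∠QKL = KQ·KL / (|KQ||KL|), giving 115.6°.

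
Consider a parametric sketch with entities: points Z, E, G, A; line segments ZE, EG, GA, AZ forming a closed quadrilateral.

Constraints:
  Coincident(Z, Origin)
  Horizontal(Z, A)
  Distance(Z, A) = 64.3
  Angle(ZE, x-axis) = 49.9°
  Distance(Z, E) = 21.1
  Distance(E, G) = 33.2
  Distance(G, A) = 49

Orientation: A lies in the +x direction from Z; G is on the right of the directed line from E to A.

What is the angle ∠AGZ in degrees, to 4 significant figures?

117.5°

Z is at the origin; ZA is horizontal with |ZA| = 64.3 and A in +x, so A = (64.3, 0). ZE runs at 49.9° with |ZE| = 21.1, so E = (13.59, 16.14). G is determined by |EG| = 33.2 and |GA| = 49.0 together: it lies at the intersection of circle(E, 33.2) and circle(A, 49.0). With |EA| = 53.22, the foot of the radical line on EA is 14.40 from E and the perpendicular offset is √(33.2² − 14.40²) = 29.91. Taking the right-of-EA solution: G = (18.25, -16.73).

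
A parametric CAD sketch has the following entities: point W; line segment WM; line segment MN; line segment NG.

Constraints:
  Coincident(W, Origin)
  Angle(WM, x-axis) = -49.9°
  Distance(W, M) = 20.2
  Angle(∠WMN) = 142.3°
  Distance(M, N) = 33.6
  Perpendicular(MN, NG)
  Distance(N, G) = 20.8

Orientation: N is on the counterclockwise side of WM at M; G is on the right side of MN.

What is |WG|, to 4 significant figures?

59.65

W is at the origin; WM runs at -49.9° with length 20.2, so M = 20.2·(cos -49.9°, sin -49.9°) = (13.01, -15.45). ∠WMN = 142.3°, so MN runs at -49.9° + (180° − 142.3°) = -12.20° from the x-axis; with |MN| = 33.6, N = M + 33.6·(cos -12.20°, sin -12.20°) = (45.85, -22.55). The perpendicularity gives NG at right angles to MN; with |NG| = 20.8 on the right of MN, G = N + 20.8·(-0.2113, -0.9774) = (41.46, -42.88). Then |WG| = |G − W| = 59.65.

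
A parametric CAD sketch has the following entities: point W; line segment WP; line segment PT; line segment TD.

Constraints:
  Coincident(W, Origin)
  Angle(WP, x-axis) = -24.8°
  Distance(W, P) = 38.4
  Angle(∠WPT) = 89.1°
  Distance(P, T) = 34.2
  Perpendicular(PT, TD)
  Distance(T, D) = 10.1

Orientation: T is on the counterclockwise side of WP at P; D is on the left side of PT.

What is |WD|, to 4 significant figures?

43.92

W is at the origin; WP runs at -24.8° with length 38.4, so P = 38.4·(cos -24.8°, sin -24.8°) = (34.86, -16.11). ∠WPT = 89.1°, so PT runs at -24.8° + (180° − 89.1°) = 66.10° from the x-axis; with |PT| = 34.2, T = P + 34.2·(cos 66.10°, sin 66.10°) = (48.71, 15.16). PT is perpendicular to TD; with |TD| = 10.1 on the left of PT, D = T + 10.1·(-0.9143, 0.4051) = (39.48, 19.25). Then |WD| = |D − W| = 43.92.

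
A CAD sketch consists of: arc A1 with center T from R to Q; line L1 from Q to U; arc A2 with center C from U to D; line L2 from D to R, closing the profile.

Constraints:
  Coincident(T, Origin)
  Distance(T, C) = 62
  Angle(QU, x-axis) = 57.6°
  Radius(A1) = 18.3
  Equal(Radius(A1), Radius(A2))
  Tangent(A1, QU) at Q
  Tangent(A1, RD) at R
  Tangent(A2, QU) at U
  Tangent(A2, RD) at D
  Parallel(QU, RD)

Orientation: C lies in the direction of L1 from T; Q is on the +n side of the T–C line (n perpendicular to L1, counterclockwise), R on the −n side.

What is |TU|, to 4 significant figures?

64.64

The slot axis is L1's direction at 57.6°, so u = (cos 57.6°, sin 57.6°) = (0.5358, 0.8443) and n = (−sin 57.6°, cos 57.6°) = (-0.8443, 0.5358). T is at the origin and C lies 62.0 along u from T, so C = 62.0·u = (33.22, 52.35). Tangency of A1 to both parallel lines with radius 18.3 puts Q and R at T ± 18.3·n: Q = (-15.45, 9.806), R = (15.45, -9.806). Equal radii place U and D the same way about C: U = C + 18.3·n = (17.77, 62.15), D = C − 18.3·n = (48.67, 42.54). Then |TU| = |U − T| = 64.64.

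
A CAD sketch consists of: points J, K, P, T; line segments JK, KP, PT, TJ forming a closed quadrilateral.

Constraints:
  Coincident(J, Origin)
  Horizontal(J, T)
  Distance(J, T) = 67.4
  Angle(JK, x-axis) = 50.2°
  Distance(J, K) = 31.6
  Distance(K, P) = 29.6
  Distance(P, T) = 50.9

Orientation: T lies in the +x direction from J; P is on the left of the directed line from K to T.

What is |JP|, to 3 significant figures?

61.1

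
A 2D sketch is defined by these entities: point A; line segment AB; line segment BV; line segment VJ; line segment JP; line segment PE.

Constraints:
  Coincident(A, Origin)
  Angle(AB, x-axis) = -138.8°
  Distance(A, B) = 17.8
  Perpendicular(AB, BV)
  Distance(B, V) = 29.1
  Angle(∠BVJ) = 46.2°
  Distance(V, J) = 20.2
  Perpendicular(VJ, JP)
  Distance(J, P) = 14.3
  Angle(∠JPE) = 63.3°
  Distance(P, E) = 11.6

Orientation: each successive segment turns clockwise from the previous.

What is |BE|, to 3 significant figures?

15.8

A is at the origin; AB runs at -138.8° with length 17.8, so B = (-13.4, -11.7). AB ⟂ BV, so BV runs at 131°; with |BV| = 29.1, V = (-32.6, 10.2). ∠BVJ = 46.2° gives VJ at -2.60° from the x-axis; with |VJ| = 20.2, J = (-12.4, 9.25). The perpendicularity gives JP at right angles to VJ, so JP runs at -92.6°; with |JP| = 14.3, P = (-13.0, -5.03). ∠JPE = 63.3° gives PE at 151° from the x-axis; with |PE| = 11.6, E = (-23.1, 0.646). Then |BE| = |E − B| = 15.8.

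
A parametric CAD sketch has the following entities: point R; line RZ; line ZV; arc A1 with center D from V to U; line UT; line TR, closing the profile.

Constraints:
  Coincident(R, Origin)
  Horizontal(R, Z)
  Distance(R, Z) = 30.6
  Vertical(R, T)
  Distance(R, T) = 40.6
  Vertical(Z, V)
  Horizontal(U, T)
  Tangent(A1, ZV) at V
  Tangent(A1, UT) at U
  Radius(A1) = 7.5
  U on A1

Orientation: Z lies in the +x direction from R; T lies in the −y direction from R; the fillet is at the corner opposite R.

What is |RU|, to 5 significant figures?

46.712

R is at the origin; R and Z share the same y with |RZ| = 30.6 and Z on the +x side, so Z = (30.600, 0.0000). R and T share the same x with |RT| = 40.6 and T on the −y side, so T = (0.0000, -40.600). The virtual corner opposite R is at (30.600, -40.600). Tangency of A1 to ZV means the radius DV is perpendicular to ZV and since A1 is tangent to UT there, DU ⟂ UT, with radius 7.5, so the center D sits 7.5 in from both sides at D = (23.100, -33.100). That places the tangent points at V = (30.600, -33.100) on ZV and U = (23.100, -40.600) on UT. Then |RU| = |U − R| = 46.712.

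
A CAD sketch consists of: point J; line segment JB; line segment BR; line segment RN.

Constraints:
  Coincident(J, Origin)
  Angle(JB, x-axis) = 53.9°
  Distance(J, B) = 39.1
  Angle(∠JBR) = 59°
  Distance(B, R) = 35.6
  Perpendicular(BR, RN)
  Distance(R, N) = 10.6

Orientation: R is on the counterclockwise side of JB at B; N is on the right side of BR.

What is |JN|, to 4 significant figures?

46.75

J is at the origin; JB runs at 53.9° with length 39.1, so B = 39.1·(cos 53.9°, sin 53.9°) = (23.04, 31.59). ∠JBR = 59.0°, so BR runs at 53.9° + (180° − 59.0°) = 174.9° from the x-axis; with |BR| = 35.6, R = B + 35.6·(cos 174.9°, sin 174.9°) = (-12.42, 34.76). BR ⟂ RN; with |RN| = 10.6 on the right of BR, N = R + 10.6·(0.08889, 0.9960) = (-11.48, 45.32). Then |JN| = |N − J| = 46.75.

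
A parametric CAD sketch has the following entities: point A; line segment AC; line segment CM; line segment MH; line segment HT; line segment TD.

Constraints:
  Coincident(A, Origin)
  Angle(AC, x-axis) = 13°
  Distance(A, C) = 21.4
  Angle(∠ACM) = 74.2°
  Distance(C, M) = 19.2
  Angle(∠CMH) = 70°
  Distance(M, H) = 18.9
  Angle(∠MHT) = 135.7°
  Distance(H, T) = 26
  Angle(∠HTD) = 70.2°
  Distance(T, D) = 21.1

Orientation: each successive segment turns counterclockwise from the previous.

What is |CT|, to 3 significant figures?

30.9

A is at the origin; AC runs at 13.0° with length 21.4, so C = (20.9, 4.81). ∠ACM = 74.2° gives CM at 119° from the x-axis; with |CM| = 19.2, M = (11.6, 21.6). ∠CMH = 70.0° gives MH at -131° from the x-axis; with |MH| = 18.9, H = (-0.847, 7.42). ∠MHT = 135.7° gives HT at -86.9° from the x-axis; with |HT| = 26.0, T = (0.559, -18.5). Then |CT| = |T − C| = 30.9.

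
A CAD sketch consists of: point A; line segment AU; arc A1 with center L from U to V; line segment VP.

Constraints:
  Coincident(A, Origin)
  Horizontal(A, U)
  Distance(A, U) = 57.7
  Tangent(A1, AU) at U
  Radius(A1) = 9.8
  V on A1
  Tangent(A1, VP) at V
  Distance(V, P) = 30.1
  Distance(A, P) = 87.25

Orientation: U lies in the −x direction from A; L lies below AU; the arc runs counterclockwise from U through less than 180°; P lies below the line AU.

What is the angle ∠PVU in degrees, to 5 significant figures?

150.80°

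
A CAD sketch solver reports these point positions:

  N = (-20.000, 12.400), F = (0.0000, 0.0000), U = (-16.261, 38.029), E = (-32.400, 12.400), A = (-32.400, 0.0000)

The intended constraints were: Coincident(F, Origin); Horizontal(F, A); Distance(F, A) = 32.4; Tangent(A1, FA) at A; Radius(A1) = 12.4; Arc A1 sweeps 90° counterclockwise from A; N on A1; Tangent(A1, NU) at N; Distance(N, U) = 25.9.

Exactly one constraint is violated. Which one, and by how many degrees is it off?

Tangent(A1, NU) at N — off by 8.30°.

F = (0.00, 0.00) ✓; F.y = 0.00, A.y = 0.00 ✓; |FA| = 32.40 ✓; ∠(EA, AF) = 90.00° ✓; |EA| = 12.40 ✓; bearing(E→N) − bearing(E→A) = 90.00° ✓; |EN| = 12.40 ✓; ∠(EN, NU) = 98.30° ✗; |NU| = 25.90 ✓.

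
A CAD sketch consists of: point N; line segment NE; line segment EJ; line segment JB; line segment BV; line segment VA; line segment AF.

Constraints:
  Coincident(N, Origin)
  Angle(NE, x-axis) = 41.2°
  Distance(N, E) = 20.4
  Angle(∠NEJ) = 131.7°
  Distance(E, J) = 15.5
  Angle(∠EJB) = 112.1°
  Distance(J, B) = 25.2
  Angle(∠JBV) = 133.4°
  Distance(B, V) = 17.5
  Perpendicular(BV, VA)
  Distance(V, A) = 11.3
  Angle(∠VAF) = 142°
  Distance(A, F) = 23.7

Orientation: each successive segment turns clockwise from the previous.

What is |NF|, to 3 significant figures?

10.2

N is at the origin; NE runs at 41.2° with length 20.4, so E = (15.3, 13.4). ∠NEJ = 131.7° gives EJ at -7.10° from the x-axis; with |EJ| = 15.5, J = (30.7, 11.5). ∠EJB = 112.1° gives JB at -75.0° from the x-axis; with |JB| = 25.2, B = (37.3, -12.8). ∠JBV = 133.4° gives BV at -122° from the x-axis; with |BV| = 17.5, V = (28.1, -27.7). The perpendicularity gives VA at right angles to BV, so VA runs at 148°; with |VA| = 11.3, A = (18.5, -21.8). ∠VAF = 142.0° gives AF at 110° from the x-axis; with |AF| = 23.7, F = (10.2, 0.410). Then |NF| = |F − N| = 10.2.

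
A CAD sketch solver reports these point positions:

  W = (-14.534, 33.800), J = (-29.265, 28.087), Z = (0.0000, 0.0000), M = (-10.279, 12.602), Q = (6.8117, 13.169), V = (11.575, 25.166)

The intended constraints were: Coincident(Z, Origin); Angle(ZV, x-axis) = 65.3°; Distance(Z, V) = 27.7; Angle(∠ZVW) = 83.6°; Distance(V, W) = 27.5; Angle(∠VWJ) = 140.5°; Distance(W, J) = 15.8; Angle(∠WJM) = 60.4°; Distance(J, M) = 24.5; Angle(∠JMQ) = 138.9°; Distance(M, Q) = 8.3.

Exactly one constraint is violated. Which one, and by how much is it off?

Distance(M, Q) = 8.3 — off by 8.80.

Z = (0.00, 0.00) ✓; ZV at 65.30° ✓; |ZV| = 27.70 ✓; ∠ZVW = 83.60° ✓; |VW| = 27.50 ✓; ∠VWJ = 140.5° ✓; |WJ| = 15.80 ✓; ∠WJM = 60.40° ✓; |JM| = 24.50 ✓; ∠JMQ = 138.9° ✓; |MQ| = 17.10 ✗.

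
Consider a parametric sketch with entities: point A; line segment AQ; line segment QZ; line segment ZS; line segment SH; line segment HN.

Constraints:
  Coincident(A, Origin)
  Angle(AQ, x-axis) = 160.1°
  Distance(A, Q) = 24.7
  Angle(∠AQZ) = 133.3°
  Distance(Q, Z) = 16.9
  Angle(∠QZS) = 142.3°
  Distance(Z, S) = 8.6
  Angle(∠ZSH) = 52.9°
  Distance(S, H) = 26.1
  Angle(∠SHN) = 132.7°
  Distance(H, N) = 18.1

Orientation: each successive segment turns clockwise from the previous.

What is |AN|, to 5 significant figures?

15.493

∠ZSH = 52.9° gives SH at -51.400° from the x-axis; with |SH| = 26.1, H = (-11.529, 11.853). ∠SHN = 132.7° gives HN at -98.700° from the x-axis; with |HN| = 18.1, N = (-14.267, -6.0385). Then |AN| = |N − A| = 15.493.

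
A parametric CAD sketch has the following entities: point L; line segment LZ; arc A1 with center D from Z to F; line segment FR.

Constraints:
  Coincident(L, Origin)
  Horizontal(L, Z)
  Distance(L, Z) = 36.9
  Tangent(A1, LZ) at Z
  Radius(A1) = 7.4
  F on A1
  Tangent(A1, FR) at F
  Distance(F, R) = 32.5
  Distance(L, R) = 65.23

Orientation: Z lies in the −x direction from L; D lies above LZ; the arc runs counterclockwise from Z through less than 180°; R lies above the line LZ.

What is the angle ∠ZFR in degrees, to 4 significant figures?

112.5°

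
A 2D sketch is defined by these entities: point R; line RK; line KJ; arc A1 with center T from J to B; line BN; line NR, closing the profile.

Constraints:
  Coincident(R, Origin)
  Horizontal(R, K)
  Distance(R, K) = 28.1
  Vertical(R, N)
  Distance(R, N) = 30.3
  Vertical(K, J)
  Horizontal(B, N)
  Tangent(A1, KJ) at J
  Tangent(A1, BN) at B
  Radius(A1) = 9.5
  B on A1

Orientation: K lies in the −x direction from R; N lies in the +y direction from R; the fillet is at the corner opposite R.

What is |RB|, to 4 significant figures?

35.55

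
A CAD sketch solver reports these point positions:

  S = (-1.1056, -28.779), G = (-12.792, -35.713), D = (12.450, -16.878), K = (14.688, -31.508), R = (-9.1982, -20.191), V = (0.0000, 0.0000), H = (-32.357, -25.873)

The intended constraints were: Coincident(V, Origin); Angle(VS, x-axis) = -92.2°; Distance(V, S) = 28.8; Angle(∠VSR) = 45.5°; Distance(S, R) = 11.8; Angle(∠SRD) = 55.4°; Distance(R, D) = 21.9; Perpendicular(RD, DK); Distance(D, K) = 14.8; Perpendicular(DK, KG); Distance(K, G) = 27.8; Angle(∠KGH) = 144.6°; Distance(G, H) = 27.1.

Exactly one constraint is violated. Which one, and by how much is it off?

Distance(G, H) = 27.1 — off by 5.20.

V = (0.00, 0.00) ✓; VS at -92.20° ✓; |VS| = 28.80 ✓; ∠VSR = 45.50° ✓; |SR| = 11.80 ✓; ∠SRD = 55.40° ✓; |RD| = 21.90 ✓; ∠(RD, DK) = 90.00° ✓; |DK| = 14.80 ✓; ∠(DK, KG) = 90.00° ✓; |KG| = 27.80 ✓; ∠KGH = 144.6° ✓; |GH| = 21.90 ✗.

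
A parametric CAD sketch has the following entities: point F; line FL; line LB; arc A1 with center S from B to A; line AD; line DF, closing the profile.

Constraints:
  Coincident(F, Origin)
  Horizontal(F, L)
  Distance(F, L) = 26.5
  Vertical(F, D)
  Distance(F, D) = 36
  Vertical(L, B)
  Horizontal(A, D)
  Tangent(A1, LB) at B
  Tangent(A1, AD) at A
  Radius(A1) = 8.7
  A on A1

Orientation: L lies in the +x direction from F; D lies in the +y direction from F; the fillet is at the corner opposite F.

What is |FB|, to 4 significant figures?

38.05

F is at the origin; F and L share the same y with |FL| = 26.5 and L on the +x side, so L = (26.50, 0.000). F and D share the same x with |FD| = 36.0 and D on the +y side, so D = (0.000, 36.00). The virtual corner opposite F is at (26.50, 36.00). A1 meets LB tangentially, so SB is at right angles to LB and tangency of A1 to AD means the radius SA is perpendicular to AD, with radius 8.7, so the center S sits 8.7 in from both sides at S = (17.80, 27.30). That places the tangent points at B = (26.50, 27.30) on LB and A = (17.80, 36.00) on AD. Then |FB| = |B − F| = 38.05.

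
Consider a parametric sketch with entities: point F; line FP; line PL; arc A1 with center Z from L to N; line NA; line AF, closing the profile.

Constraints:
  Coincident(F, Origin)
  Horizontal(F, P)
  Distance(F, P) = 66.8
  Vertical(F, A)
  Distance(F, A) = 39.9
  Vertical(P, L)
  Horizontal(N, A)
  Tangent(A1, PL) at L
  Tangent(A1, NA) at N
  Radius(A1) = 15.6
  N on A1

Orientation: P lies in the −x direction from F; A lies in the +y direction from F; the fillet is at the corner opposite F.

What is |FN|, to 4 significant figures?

64.91

The virtual corner opposite F is at (-66.80, 39.90). Tangency of A1 to PL means the radius ZL is perpendicular to PL and since A1 is tangent to NA there, ZN ⟂ NA, with radius 15.6, so the center Z sits 15.6 in from both sides at Z = (-51.20, 24.30). That places the tangent points at L = (-66.80, 24.30) on PL and N = (-51.20, 39.90) on NA. Then |FN| = |N − F| = 64.91.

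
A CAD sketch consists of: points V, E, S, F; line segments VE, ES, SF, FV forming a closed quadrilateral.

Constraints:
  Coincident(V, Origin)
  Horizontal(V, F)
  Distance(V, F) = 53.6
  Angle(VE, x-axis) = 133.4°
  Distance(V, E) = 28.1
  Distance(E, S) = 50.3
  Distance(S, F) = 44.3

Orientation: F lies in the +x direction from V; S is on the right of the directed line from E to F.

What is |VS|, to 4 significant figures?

22.30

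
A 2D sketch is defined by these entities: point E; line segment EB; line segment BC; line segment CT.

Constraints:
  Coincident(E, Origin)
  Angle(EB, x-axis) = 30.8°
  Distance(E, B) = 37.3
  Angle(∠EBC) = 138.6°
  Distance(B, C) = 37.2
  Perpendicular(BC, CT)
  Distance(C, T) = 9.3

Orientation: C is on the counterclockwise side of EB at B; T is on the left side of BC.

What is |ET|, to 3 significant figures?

67.0

E is at the origin; EB runs at 30.8° with length 37.3, so B = 37.3·(cos 30.8°, sin 30.8°) = (32.0, 19.1). ∠EBC = 138.6°, so BC runs at 30.8° + (180° − 138.6°) = 72.2° from the x-axis; with |BC| = 37.2, C = B + 37.2·(cos 72.2°, sin 72.2°) = (43.4, 54.5). The perpendicularity gives CT at right angles to BC; with |CT| = 9.3 on the left of BC, T = C + 9.3·(-0.952, 0.306) = (34.6, 57.4). Then |ET| = |T − E| = 67.0.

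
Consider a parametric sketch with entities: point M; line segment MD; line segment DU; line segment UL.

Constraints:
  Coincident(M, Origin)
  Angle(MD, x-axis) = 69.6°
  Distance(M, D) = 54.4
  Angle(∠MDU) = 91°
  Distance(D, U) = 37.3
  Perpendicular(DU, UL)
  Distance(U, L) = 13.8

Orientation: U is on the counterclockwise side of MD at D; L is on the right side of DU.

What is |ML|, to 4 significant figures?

78.19

M is at the origin; MD runs at 69.6° with length 54.4, so D = 54.4·(cos 69.6°, sin 69.6°) = (18.96, 50.99). ∠MDU = 91.0°, so DU runs at 69.6° + (180° − 91.0°) = 158.6° from the x-axis; with |DU| = 37.3, U = D + 37.3·(cos 158.6°, sin 158.6°) = (-15.77, 64.60). The perpendicularity gives UL at right angles to DU; with |UL| = 13.8 on the right of DU, L = U + 13.8·(0.3649, 0.9311) = (-10.73, 77.45). Then |ML| = |L − M| = 78.19.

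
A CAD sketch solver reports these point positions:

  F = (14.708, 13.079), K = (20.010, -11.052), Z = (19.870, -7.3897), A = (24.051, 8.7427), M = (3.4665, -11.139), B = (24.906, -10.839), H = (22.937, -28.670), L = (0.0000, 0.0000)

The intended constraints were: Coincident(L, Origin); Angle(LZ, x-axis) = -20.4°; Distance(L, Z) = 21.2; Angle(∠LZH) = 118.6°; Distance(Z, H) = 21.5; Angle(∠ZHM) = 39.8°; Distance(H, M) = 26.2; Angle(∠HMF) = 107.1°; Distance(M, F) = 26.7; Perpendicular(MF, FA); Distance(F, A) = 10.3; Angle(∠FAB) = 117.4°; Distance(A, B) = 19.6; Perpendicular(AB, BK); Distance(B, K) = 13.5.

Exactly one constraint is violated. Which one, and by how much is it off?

Distance(B, K) = 13.5 — off by 8.60.

L = (0.00, 0.00) ✓; LZ at -20.40° ✓; |LZ| = 21.20 ✓; ∠LZH = 118.6° ✓; |ZH| = 21.50 ✓; ∠ZHM = 39.80° ✓; |HM| = 26.20 ✓; ∠HMF = 107.1° ✓; |MF| = 26.70 ✓; ∠(MF, FA) = 90.00° ✓; |FA| = 10.30 ✓; ∠FAB = 117.4° ✓; |AB| = 19.60 ✓; ∠(AB, BK) = 90.01° ✓; |BK| = 4.901 ✗.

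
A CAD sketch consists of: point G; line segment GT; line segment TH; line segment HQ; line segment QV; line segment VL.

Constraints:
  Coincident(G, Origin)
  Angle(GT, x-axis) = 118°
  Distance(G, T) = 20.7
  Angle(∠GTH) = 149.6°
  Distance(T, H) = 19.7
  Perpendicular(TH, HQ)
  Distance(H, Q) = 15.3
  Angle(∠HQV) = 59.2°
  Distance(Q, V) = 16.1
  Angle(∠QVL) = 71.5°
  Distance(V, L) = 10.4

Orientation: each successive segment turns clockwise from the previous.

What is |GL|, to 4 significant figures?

33.21

∠HQV = 59.2° gives QV at -123.2° from the x-axis; with |QV| = 16.1, V = (-2.422, 23.85). ∠QVL = 71.5° gives VL at 128.3° from the x-axis; with |VL| = 10.4, L = (-8.868, 32.01). Then |GL| = |L − G| = 33.21.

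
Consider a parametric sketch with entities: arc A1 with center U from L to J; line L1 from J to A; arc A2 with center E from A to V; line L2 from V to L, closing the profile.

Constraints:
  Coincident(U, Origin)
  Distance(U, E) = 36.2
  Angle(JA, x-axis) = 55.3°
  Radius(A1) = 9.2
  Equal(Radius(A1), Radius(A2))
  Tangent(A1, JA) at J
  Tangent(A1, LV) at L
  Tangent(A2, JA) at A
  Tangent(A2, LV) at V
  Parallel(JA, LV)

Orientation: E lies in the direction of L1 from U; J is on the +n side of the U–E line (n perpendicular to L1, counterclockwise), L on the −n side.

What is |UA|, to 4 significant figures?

37.35

The slot axis is L1's direction at 55.3°, so u = (cos 55.3°, sin 55.3°) = (0.5693, 0.8221) and n = (−sin 55.3°, cos 55.3°) = (-0.8221, 0.5693). U is at the origin and E lies 36.2 along u from U, so E = 36.2·u = (20.61, 29.76). Tangency of A1 to both parallel lines with radius 9.2 puts J and L at U ± 9.2·n: J = (-7.564, 5.237), L = (7.564, -5.237). Equal radii place A and V the same way about E: A = E + 9.2·n = (13.04, 35.00), V = E − 9.2·n = (28.17, 24.52). Then |UA| = |A − U| = 37.35.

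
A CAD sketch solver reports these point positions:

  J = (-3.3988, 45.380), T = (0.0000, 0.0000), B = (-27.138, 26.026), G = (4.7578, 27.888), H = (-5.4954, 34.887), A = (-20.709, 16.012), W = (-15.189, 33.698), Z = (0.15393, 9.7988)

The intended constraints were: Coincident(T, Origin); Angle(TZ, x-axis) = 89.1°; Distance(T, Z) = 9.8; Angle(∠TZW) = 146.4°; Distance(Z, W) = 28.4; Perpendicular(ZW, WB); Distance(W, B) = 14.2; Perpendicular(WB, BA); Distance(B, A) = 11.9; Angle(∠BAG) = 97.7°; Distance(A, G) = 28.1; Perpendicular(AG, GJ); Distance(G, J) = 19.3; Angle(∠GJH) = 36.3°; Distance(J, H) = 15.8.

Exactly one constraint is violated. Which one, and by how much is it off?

Distance(J, H) = 15.8 — off by 5.10.

T = (0.00, 0.00) ✓; TZ at 89.10° ✓; |TZ| = 9.800 ✓; ∠TZW = 146.4° ✓; |ZW| = 28.40 ✓; ∠(ZW, WB) = 90.00° ✓; |WB| = 14.20 ✓; ∠(WB, BA) = 90.00° ✓; |BA| = 11.90 ✓; ∠BAG = 97.70° ✓; |AG| = 28.10 ✓; ∠(AG, GJ) = 90.00° ✓; |GJ| = 19.30 ✓; ∠GJH = 36.30° ✓; |JH| = 10.70 ✗.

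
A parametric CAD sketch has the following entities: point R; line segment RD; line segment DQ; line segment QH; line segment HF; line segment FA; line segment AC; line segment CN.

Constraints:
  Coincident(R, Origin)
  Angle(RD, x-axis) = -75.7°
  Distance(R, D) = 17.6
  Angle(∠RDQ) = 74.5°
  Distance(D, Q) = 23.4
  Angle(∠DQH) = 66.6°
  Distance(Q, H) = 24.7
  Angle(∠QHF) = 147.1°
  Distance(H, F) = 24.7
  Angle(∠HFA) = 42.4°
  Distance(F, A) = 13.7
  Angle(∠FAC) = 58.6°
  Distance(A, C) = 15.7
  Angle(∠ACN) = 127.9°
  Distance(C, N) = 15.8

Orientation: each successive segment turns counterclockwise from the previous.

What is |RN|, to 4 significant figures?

32.95

∠FAC = 58.6° gives AC at 75.10° from the x-axis; with |AC| = 15.7, C = (-6.266, 16.32). ∠ACN = 127.9° gives CN at 127.2° from the x-axis; with |CN| = 15.8, N = (-15.82, 28.90). Then |RN| = |N − R| = 32.95.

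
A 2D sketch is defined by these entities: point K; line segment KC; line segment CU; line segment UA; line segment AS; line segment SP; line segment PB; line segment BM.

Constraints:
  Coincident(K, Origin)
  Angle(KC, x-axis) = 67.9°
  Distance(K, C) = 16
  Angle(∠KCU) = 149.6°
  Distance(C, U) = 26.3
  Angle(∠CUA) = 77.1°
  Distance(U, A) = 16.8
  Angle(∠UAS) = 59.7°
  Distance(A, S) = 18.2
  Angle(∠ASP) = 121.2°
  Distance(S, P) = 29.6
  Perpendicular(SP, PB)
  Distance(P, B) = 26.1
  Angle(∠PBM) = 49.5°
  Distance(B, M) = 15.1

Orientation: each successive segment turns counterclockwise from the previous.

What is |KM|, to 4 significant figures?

46.62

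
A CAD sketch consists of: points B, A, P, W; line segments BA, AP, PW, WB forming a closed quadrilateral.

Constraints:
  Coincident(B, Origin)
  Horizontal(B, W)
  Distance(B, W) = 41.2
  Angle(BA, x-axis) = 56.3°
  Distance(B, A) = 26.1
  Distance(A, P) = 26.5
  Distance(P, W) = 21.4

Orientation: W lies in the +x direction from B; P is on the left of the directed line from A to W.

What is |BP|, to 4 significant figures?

46.23

B is at the origin; B and W share the same y with |BW| = 41.2 and W in +x, so W = (41.2, 0). BA runs at 56.3° with |BA| = 26.1, so A = (14.48, 21.71). P is determined by |AP| = 26.5 and |PW| = 21.4 together: it lies at the intersection of circle(A, 26.5) and circle(W, 21.4). With |AW| = 34.43, the foot of the radical line on AW is 20.76 from A and the perpendicular offset is √(26.5² − 20.76²) = 16.47. Taking the left-of-AW solution: P = (40.98, 21.40).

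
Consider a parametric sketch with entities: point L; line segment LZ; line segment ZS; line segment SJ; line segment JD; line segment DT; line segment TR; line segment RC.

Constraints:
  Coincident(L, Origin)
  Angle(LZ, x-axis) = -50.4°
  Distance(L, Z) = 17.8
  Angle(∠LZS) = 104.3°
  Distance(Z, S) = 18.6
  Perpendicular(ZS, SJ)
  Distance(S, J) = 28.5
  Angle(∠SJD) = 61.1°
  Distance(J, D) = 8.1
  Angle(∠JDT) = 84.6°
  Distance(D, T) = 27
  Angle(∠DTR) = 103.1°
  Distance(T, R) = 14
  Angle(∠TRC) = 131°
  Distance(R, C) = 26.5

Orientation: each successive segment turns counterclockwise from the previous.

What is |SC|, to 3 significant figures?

44.2

L is at the origin; LZ runs at -50.4° with length 17.8, so Z = (11.3, -13.7). ∠LZS = 104.3° gives ZS at 25.3° from the x-axis; with |ZS| = 18.6, S = (28.2, -5.77). ZS is perpendicular to SJ, so SJ runs at 115°; with |SJ| = 28.5, J = (16.0, 20.0). ∠SJD = 61.1° gives JD at -126° from the x-axis; with |JD| = 8.1, D = (11.2, 13.4). ∠JDT = 84.6° gives DT at -30.4° from the x-axis; with |DT| = 27.0, T = (34.5, -0.232). ∠DTR = 103.1° gives TR at 46.5° from the x-axis; with |TR| = 14.0, R = (44.2, 9.92). ∠TRC = 131.0° gives RC at 95.5° from the x-axis; with |RC| = 26.5, C = (41.6, 36.3). Then |SC| = |C − S| = 44.2.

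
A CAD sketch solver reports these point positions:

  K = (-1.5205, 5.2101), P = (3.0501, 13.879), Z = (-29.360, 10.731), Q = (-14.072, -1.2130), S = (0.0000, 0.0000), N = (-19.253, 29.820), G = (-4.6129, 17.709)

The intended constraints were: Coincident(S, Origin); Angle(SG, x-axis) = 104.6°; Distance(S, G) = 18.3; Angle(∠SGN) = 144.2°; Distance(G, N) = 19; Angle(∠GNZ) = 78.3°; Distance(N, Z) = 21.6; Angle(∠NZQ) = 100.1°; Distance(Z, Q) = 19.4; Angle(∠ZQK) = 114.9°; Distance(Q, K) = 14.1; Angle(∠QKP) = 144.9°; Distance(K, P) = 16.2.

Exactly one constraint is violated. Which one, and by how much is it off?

Distance(K, P) = 16.2 — off by 6.40.

S = (0.00, 0.00) ✓; SG at 104.6° ✓; |SG| = 18.30 ✓; ∠SGN = 144.2° ✓; |GN| = 19.00 ✓; ∠GNZ = 78.30° ✓; |NZ| = 21.60 ✓; ∠NZQ = 100.1° ✓; |ZQ| = 19.40 ✓; ∠ZQK = 114.9° ✓; |QK| = 14.10 ✓; ∠QKP = 144.9° ✓; |KP| = 9.800 ✗.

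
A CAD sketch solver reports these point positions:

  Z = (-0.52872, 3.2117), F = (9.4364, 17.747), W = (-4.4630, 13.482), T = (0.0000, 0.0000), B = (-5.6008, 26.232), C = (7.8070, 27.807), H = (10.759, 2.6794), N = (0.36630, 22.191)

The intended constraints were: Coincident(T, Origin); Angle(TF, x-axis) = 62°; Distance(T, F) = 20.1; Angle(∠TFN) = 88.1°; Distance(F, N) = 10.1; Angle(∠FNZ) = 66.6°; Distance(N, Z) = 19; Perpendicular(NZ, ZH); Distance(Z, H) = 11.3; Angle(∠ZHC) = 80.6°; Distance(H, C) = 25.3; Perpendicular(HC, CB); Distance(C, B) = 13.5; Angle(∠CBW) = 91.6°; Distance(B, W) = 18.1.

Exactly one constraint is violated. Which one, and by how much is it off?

Distance(B, W) = 18.1 — off by 5.30.

T = (0.00, 0.00) ✓; TF at 62.00° ✓; |TF| = 20.10 ✓; ∠TFN = 88.10° ✓; |FN| = 10.10 ✓; ∠FNZ = 66.60° ✓; |NZ| = 19.00 ✓; ∠(NZ, ZH) = 90.00° ✓; |ZH| = 11.30 ✓; ∠ZHC = 80.60° ✓; |HC| = 25.30 ✓; ∠(HC, CB) = 90.00° ✓; |CB| = 13.50 ✓; ∠CBW = 91.60° ✓; |BW| = 12.80 ✗.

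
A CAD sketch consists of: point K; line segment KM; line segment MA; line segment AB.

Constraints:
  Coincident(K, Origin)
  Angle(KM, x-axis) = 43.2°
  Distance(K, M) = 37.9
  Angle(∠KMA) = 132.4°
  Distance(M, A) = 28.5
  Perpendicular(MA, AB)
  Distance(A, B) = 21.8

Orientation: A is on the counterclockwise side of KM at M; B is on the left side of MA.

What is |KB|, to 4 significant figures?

54.41

K is at the origin; KM runs at 43.2° with length 37.9, so M = 37.9·(cos 43.2°, sin 43.2°) = (27.63, 25.94). ∠KMA = 132.4°, so MA runs at 43.2° + (180° − 132.4°) = 90.80° from the x-axis; with |MA| = 28.5, A = M + 28.5·(cos 90.80°, sin 90.80°) = (27.23, 54.44). MA ⟂ AB; with |AB| = 21.8 on the left of MA, B = A + 21.8·(-0.9999, -0.01396) = (5.432, 54.14). Then |KB| = |B − K| = 54.41.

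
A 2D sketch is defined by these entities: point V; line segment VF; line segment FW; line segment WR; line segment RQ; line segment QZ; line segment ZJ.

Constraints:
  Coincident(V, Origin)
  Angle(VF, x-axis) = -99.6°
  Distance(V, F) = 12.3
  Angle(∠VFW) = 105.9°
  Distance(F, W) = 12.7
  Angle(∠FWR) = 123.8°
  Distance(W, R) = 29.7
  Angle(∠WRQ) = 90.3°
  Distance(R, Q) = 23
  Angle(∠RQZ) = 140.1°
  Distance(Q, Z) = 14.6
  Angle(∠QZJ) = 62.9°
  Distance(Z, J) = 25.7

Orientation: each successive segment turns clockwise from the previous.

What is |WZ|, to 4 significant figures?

39.92

V is at the origin; VF runs at -99.6° with length 12.3, so F = (-2.051, -12.13). ∠VFW = 105.9° gives FW at -173.7° from the x-axis; with |FW| = 12.7, W = (-14.67, -13.52). ∠FWR = 123.8° gives WR at 130.1° from the x-axis; with |WR| = 29.7, R = (-33.81, 9.197). ∠WRQ = 90.3° gives RQ at 40.40° from the x-axis; with |RQ| = 23.0, Q = (-16.29, 24.10). ∠RQZ = 140.1° gives QZ at 0.5000° from the x-axis; with |QZ| = 14.6, Z = (-1.690, 24.23). Then |WZ| = |Z − W| = 39.92.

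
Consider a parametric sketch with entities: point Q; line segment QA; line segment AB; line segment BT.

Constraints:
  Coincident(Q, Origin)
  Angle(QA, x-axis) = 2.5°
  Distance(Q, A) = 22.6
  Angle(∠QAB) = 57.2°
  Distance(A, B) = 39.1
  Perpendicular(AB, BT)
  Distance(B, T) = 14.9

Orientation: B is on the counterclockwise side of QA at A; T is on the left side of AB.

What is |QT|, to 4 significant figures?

27.17

Q is at the origin; QA runs at 2.5° with length 22.6, so A = 22.6·(cos 2.5°, sin 2.5°) = (22.58, 0.9858). ∠QAB = 57.2°, so AB runs at 2.5° + (180° − 57.2°) = 125.3° from the x-axis; with |AB| = 39.1, B = A + 39.1·(cos 125.3°, sin 125.3°) = (-0.01574, 32.90). AB ⟂ BT; with |BT| = 14.9 on the left of AB, T = B + 14.9·(-0.8161, -0.5779) = (-12.18, 24.29). Then |QT| = |T − Q| = 27.17.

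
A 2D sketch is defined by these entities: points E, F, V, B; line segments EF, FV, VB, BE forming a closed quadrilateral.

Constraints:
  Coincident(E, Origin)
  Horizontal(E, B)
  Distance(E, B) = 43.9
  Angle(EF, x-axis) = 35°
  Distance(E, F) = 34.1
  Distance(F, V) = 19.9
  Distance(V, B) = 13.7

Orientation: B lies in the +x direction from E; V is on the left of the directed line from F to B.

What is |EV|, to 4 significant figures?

48.72

Checks: |FV| = 19.90 ✓; |VB| = 13.70 ✓.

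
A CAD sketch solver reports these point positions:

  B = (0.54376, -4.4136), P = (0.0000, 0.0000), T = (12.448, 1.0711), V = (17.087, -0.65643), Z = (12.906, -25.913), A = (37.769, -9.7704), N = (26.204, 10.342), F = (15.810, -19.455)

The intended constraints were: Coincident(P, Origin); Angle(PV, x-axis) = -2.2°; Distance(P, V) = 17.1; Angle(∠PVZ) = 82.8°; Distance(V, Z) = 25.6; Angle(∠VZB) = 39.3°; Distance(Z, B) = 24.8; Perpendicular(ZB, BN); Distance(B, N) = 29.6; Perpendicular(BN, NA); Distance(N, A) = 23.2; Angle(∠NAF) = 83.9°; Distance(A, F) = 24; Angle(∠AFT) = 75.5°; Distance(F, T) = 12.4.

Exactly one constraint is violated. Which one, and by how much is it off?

Distance(F, T) = 12.4 — off by 8.40.

P = (0.00, 0.00) ✓; PV at -2.200° ✓; |PV| = 17.10 ✓; ∠PVZ = 82.80° ✓; |VZ| = 25.60 ✓; ∠VZB = 39.30° ✓; |ZB| = 24.80 ✓; ∠(ZB, BN) = 90.00° ✓; |BN| = 29.60 ✓; ∠(BN, NA) = 90.00° ✓; |NA| = 23.20 ✓; ∠NAF = 83.90° ✓; |AF| = 24.00 ✓; ∠AFT = 75.50° ✓; |FT| = 20.80 ✗.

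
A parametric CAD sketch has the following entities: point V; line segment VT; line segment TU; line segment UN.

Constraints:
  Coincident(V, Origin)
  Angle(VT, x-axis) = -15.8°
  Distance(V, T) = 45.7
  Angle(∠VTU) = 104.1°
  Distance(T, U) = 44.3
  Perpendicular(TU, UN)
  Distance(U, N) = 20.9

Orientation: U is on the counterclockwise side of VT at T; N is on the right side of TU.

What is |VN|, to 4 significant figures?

85.60

∠VTU = 104.1°, so TU runs at -15.8° + (180° − 104.1°) = 60.10° from the x-axis; with |TU| = 44.3, U = T + 44.3·(cos 60.10°, sin 60.10°) = (66.06, 25.96). TU ⟂ UN; with |UN| = 20.9 on the right of TU, N = U + 20.9·(0.8669, -0.4985) = (84.17, 15.54). Then |VN| = |N − V| = 85.60.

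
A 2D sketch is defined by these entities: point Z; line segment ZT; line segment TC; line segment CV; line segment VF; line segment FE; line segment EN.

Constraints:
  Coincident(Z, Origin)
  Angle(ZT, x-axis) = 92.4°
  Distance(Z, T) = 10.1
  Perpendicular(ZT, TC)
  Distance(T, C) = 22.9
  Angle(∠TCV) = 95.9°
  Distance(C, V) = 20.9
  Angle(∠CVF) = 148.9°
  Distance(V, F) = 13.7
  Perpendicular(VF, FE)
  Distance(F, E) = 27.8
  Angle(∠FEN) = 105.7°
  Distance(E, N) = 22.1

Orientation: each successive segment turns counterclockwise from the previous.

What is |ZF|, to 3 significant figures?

30.0

∠TCV = 95.9° gives CV at -93.5° from the x-axis; with |CV| = 20.9, V = (-24.6, -11.7). ∠CVF = 148.9° gives VF at -62.4° from the x-axis; with |VF| = 13.7, F = (-18.2, -23.9). Then |ZF| = |F − Z| = 30.0.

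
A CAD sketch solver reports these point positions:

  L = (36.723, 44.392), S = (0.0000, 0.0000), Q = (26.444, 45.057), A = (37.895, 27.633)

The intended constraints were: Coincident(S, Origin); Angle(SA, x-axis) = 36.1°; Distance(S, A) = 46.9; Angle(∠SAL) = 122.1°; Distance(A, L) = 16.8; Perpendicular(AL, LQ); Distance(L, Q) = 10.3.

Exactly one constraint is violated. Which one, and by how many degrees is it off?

Perpendicular(AL, LQ) — off by 7.70°.

S = (0.00, 0.00) ✓; SA at 36.10° ✓; |SA| = 46.90 ✓; ∠SAL = 122.1° ✓; |AL| = 16.80 ✓; ∠(AL, LQ) = 82.30° ✗; |LQ| = 10.30 ✓.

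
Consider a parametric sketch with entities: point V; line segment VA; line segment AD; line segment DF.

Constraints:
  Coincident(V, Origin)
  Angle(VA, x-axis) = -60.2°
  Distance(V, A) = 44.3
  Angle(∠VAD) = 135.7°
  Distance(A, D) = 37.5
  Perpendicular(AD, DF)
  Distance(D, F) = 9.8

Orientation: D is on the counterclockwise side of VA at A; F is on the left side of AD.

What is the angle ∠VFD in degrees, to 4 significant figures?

107.0°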